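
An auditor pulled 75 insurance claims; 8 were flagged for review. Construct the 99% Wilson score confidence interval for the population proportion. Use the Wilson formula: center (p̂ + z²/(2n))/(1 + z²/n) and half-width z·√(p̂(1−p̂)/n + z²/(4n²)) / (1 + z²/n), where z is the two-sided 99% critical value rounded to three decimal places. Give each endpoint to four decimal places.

(0.0450, 0.2323)

p̂ = 8/75 = 0.10667; z = 2.576, so z² = 6.635776.
Denominator 1 + z²/n = 1 + 6.635776/75 = 1.088477.
Center = (0.10667 + 0.044239)/1.088477 = 0.13864.
Radicand: p̂(1−p̂)/n + z²/(4n²) = 0.001270519 + 0.000294923 = 0.001565442.
Half-width = z·√(radicand)/denom = 2.576·0.039566/1.088477 = 0.09364.
Interval: 0.13864 ± 0.09364 → (0.0450, 0.2323).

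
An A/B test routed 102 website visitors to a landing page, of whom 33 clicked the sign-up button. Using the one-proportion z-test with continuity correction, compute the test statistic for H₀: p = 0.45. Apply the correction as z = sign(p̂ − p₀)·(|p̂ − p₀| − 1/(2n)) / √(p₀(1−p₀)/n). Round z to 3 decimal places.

p̂ = 33/102 = 0.32353. p̂ − p₀ = -0.126471.
Continuity correction 1/(2n) = 1/204 = 0.004902.
Corrected numerator: |-0.126471| − 0.004902 = 0.121569.
SE₀ = √(0.45·0.55/102) = 0.049259.
z = (−)0.121569/0.049259 = -2.468.

z = -2.468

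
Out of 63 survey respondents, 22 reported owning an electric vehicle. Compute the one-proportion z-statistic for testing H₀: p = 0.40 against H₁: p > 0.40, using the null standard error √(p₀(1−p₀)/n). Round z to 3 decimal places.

z = -0.823

With x = 22 successes in n = 63, p̂ = 0.34921.
SE₀ = √(0.40·0.60/63) = 0.061721.
Test statistic: z = -0.05079/0.061721 = -0.823.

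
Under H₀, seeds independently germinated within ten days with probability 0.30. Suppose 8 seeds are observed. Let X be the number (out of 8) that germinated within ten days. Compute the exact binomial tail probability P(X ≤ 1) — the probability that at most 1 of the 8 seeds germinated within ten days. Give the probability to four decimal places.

X ~ Binomial(n=8, p=0.30).
P(X ≤ 1) = C(8,0)·0.30^0·0.70^8 + C(8,1)·0.30^1·0.70^7.
= 0.057648 + 0.197650 = 0.2553.

P = 0.2553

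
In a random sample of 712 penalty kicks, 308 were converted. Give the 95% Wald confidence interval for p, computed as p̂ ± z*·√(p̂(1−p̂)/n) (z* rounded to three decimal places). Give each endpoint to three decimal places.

p̂ = 308/712 = 0.43258.
SE = √(p̂(1−p̂)/n) = √(0.245455/712) = 0.018567.
z* = 1.960 at the 95% level.
Margin of error: 1.960 × 0.018567 = 0.03639.
CI: 0.43258 ± 0.03639 = (0.396, 0.469).

(0.396, 0.469)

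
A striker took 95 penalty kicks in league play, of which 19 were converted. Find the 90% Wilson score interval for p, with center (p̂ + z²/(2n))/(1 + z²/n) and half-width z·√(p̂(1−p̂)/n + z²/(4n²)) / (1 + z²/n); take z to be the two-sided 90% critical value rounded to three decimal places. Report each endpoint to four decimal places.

Here p̂ = 19/95 = 0.20000 and z = 1.645 (z² = 2.706025).
1 + z²/n = 1.028484.
Adjusted center: (0.20000 + z²/(2n))/1.028484 = 0.20831.
Radicand: p̂(1−p̂)/n + z²/(4n²) = 0.001684211 + 0.000074959 = 0.001759170.
Half-width = z·√(radicand)/denom = 1.645·0.041942/1.028484 = 0.06708.
Interval: 0.20831 ± 0.06708 → (0.1412, 0.2754).

(0.1412, 0.2754)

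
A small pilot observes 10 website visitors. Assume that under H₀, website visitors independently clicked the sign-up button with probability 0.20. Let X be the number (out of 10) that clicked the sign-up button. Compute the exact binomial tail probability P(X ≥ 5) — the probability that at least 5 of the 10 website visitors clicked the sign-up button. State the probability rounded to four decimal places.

X is binomial with n = 10 and p = 0.20.
P(X ≥ 5) = Σ_{j=5}^{10} C(10,j)·0.20^j·0.80^{10−j}.
= 0.026424 + 0.005505 + 0.000786 + 0.000074 + 0.000004 + 0.000000 = 0.0328.

P = 0.0328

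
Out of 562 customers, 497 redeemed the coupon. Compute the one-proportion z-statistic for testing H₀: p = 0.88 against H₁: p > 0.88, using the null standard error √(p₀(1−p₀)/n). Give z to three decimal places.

The sample proportion is 497/562 = 0.88434.
Null standard error: √(0.88·0.12/562) = √0.000187900 = 0.013708.
z = (0.88434 − 0.88)/0.013708 = 0.00434/0.013708 = 0.317.

z = 0.317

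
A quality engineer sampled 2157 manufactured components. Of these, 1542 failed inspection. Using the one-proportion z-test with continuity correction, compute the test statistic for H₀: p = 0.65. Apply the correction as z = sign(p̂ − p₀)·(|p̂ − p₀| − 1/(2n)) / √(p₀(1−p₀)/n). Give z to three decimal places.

The sample proportion is 1542/2157 = 0.71488. p̂ − p₀ = 0.064882.
Continuity correction 1/(2n) = 1/4314 = 0.000232.
Corrected numerator: |0.064882| − 0.000232 = 0.064650.
Null standard error: √(0.65·0.35/2157) = √0.000105471 = 0.010270.
z = +0.064650/0.010270 = 6.295.

z = 6.295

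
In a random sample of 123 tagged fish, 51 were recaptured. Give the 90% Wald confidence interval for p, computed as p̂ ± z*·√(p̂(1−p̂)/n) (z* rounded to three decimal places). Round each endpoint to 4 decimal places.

(0.3416, 0.4877)

Sample proportion p̂ = 51/123 = 0.41463.
SE(p̂) = √(0.41463·0.58537/123) = 0.044422.
The 90% critical value is z* = 1.645.
Margin = 1.645·0.044422 = 0.07307.
CI: 0.41463 ± 0.07307 = (0.3416, 0.4877).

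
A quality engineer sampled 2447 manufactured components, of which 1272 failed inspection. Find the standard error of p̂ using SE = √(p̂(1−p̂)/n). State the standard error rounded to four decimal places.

SE = 0.0101

The sample proportion is 1272/2447 = 0.51982.
p̂(1−p̂) = 0.249607.
SE = √(0.249607/2447) = 0.0101.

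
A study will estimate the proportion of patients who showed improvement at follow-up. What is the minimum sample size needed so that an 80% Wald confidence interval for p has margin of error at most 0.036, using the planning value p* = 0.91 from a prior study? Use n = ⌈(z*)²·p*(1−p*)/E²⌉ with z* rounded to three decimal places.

n = 104

z* = 1.282 at the 80% level.
p*(1−p*) = 0.0819.
Required n before rounding: 1.643524 × 0.0819 / 0.036² = 103.862.
Rounding up, n = 104.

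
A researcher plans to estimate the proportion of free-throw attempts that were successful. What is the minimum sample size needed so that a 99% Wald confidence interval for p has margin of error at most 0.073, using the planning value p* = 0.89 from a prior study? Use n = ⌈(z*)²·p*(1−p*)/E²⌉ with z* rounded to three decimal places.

For 99% confidence, z* = 2.576.
p*(1−p*) = 0.89·0.11 = 0.0979.
Required n before rounding: 6.635776 × 0.0979 / 0.073² = 121.907.
Rounding up, n = 122.

n = 122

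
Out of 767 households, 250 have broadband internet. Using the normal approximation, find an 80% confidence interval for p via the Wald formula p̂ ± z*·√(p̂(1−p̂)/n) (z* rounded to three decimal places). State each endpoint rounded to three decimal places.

(0.304, 0.348)

Sample proportion p̂ = 250/767 = 0.32595.
Standard error of p̂: √(0.219705/767) = √0.000286447 = 0.016925.
The 80% critical value is z* = 1.282.
Margin of error: 1.282 × 0.016925 = 0.02170.
Interval: 0.32595 ± 0.02170 → (0.304, 0.348).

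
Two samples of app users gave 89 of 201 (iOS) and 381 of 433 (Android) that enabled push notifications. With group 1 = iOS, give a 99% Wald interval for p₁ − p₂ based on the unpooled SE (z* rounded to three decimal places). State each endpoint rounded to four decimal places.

p̂₁ = 0.44279, p̂₂ = 0.87991, so the observed difference is -0.43712.
SE = √(0.001227495 + 0.000244042) = √0.001471537 = 0.038361.
z* = 2.576 at the 99% level. Margin of error = 0.09882.
CI: -0.43712 ± 0.09882 = (-0.5359, -0.3383).

(-0.5359, -0.3383)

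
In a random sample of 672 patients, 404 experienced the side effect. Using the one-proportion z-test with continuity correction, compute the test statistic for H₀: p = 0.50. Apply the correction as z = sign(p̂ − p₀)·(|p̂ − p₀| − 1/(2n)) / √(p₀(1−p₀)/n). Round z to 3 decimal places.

z = 5.208

Sample proportion p̂ = 404/672 = 0.60119. p̂ − p₀ = 0.101190.
Continuity correction 1/(2n) = 1/1344 = 0.000744.
Corrected numerator: |0.101190| − 0.000744 = 0.100446.
Null standard error: √(0.50·0.50/672) = √0.000372024 = 0.019288.
z = +0.100446/0.019288 = 5.208.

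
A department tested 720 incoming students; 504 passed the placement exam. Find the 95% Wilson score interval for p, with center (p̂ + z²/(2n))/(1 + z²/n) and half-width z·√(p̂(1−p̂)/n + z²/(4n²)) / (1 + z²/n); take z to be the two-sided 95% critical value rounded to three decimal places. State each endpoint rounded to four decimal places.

p̂ = 504/720 = 0.70000; z = 1.960, so z² = 3.841600.
Denominator 1 + z²/n = 1 + 3.841600/720 = 1.005336.
Adjusted center: (0.70000 + z²/(2n))/1.005336 = 0.69894.
Radicand: p̂(1−p̂)/n + z²/(4n²) = 0.000291667 + 0.000001853 = 0.000293520.
Half-width = 1.960·√0.000293520/1.005336 = 0.03340.
CI: 0.69894 ± 0.03340 = (0.6655, 0.7323).

(0.6655, 0.7323)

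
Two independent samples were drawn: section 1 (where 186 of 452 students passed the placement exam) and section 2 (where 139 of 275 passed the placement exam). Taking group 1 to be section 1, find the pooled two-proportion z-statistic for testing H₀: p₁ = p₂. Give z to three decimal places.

z = -2.471

Sample proportions: p̂₁ = 186/452 = 0.41150 and p̂₂ = 139/275 = 0.50545.
Pooled p̂ = (186+139)/(452+275) = 325/727 = 0.44704.
SE = √[p̂(1−p̂)(1/n₁+1/n₂)] = √[0.44704·0.55296·(1/452+1/275)] ≈ 0.038023.
z = -0.09395/0.038023 = -2.471.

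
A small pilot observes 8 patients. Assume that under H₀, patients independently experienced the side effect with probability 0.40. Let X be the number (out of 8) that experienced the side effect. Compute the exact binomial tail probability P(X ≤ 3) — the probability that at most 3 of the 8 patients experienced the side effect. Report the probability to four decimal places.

P = 0.5941

X ~ Binomial(n=8, p=0.40).
P(X ≤ 3) = C(8,0)·0.40^0·0.60^8 + C(8,1)·0.40^1·0.60^7 + C(8,2)·0.40^2·0.60^6 + C(8,3)·0.40^3·0.60^5.
= 0.016796 + 0.089580 + 0.209019 + 0.278692 = 0.5941.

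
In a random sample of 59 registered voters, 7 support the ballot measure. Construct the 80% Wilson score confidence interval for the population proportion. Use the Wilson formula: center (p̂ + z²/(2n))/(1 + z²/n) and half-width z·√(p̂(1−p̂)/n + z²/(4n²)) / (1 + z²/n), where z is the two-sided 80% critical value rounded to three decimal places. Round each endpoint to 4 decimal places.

(0.0748, 0.1832)

p̂ = 7/59 = 0.11864; z = 1.282, so z² = 1.643524.
1 + z²/n = 1.027856.
Center = (0.11864 + 0.013928)/1.027856 = 0.12898.
Radicand: p̂(1−p̂)/n + z²/(4n²) = 0.001772333 + 0.000118035 = 0.001890368.
Half-width = z·√(radicand)/denom = 1.282·0.043478/1.027856 = 0.05423.
Interval: 0.12898 ± 0.05423 → (0.0748, 0.1832).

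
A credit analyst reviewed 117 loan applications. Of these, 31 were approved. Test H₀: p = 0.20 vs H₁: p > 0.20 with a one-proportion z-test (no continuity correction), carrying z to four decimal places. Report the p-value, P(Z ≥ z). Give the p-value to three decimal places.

p-value = 0.039

The sample proportion is 31/117 = 0.26496.
Under H₀, SE = √(p₀(1−p₀)/n) = √(0.20·0.80/117) = √0.001367521 = 0.036980.
z = (p̂ − p₀)/SE = (31/117 − 0.20)/0.036980 ≈ 1.7566.
p-value = P(Z ≥ z) with z = 1.7566 → 0.039.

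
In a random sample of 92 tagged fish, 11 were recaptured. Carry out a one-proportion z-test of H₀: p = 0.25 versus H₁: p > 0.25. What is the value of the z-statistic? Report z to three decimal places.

z = -2.889

The sample proportion is 11/92 = 0.11957.
Under H₀, SE = √(p₀(1−p₀)/n) = √(0.25·0.75/92) = √0.002038043 = 0.045145.
z = (0.11957 − 0.25)/0.045145 = -0.13043/0.045145 = -2.889.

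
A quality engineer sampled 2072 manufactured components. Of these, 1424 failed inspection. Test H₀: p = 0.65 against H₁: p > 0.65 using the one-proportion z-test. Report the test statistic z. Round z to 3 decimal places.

p̂ = 1424/2072 = 0.68726.
Under H₀, SE = √(p₀(1−p₀)/n) = √(0.65·0.35/2072) = √0.000109797 = 0.010478.
z = (p̂ − p₀)/SE = (0.68726 − 0.65)/0.010478 = 3.556.

z = 3.556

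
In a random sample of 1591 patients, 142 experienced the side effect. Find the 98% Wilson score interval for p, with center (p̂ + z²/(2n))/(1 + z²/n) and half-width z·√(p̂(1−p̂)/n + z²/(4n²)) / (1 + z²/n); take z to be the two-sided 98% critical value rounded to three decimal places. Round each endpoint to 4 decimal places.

(0.0740, 0.1073)

Here p̂ = 142/1591 = 0.08925 and z = 2.326 (z² = 5.410276).
Denominator 1 + z²/n = 1 + 5.410276/1591 = 1.003401.
Center = (0.08925 + 0.001700)/1.003401 = 0.09064.
Radicand: p̂(1−p̂)/n + z²/(4n²) = 0.000051091 + 0.000000534 = 0.000051625.
Half-width = 2.326·√0.000051625/1.003401 = 0.01666.
So the interval runs from 0.0740 to 0.1073.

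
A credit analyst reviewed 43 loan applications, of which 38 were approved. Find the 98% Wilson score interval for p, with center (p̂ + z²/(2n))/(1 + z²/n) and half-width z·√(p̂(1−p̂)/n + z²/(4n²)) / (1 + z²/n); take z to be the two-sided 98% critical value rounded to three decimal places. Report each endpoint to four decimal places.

(0.7254, 0.9563)

Here p̂ = 38/43 = 0.88372 and z = 2.326 (z² = 5.410276).
1 + z²/n = 1.125820.
Center = (0.88372 + 0.062910)/1.125820 = 0.84084.
Radicand: p̂(1−p̂)/n + z²/(4n²) = 0.002389727 + 0.000731514 = 0.003121241.
Half-width = z·√(radicand)/denom = 2.326·0.055868/1.125820 = 0.11543.
CI: 0.84084 ± 0.11543 = (0.7254, 0.9563).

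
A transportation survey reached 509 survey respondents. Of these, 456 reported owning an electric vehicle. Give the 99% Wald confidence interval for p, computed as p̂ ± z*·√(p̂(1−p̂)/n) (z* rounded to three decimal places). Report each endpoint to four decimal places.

(0.8610, 0.9307)

Sample proportion p̂ = 456/509 = 0.89587.
SE(p̂) = √(0.89587·0.10413/509) = 0.013538.
The 99% critical value is z* = 2.576.
Margin = 2.576·0.013538 = 0.03487.
Interval: 0.89587 ± 0.03487 → (0.8610, 0.9307).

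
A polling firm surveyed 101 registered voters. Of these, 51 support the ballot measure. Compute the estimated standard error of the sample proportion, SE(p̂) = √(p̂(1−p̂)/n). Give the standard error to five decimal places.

SE = 0.04975

Sample proportion p̂ = 51/101 = 0.50495.
p̂(1−p̂) = 0.50495·0.49505 = 0.249975.
Dividing by n and taking the root: √0.002475000 = 0.04975.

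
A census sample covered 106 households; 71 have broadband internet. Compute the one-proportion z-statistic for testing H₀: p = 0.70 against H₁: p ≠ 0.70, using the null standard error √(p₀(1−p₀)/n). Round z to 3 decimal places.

z = -0.678

p̂ = 71/106 = 0.66981.
Under H₀, SE = √(p₀(1−p₀)/n) = √(0.70·0.30/106) = √0.001981132 = 0.044510.
Test statistic: z = -0.03019/0.044510 = -0.678.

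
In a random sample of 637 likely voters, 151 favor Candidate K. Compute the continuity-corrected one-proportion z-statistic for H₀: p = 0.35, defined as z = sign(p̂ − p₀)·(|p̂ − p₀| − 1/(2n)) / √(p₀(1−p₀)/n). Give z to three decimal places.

z = -5.935

The sample proportion is 151/637 = 0.23705. p̂ − p₀ = -0.112951.
Continuity correction 1/(2n) = 1/1274 = 0.000785.
Corrected numerator: |-0.112951| − 0.000785 = 0.112166.
Null standard error: √(0.35·0.65/637) = √0.000357143 = 0.018898.
z = −0.112166/0.018898 = -5.935.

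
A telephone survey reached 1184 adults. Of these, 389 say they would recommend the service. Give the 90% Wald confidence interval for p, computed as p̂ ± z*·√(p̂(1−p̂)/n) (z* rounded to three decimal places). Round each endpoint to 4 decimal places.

Sample proportion p̂ = 389/1184 = 0.32855.
SE = √(p̂(1−p̂)/n) = √(0.220604/1184) = 0.013650.
The 90% critical value is z* = 1.645.
Margin of error: 1.645 × 0.013650 = 0.02245.
CI: 0.32855 ± 0.02245 = (0.3061, 0.3510).

(0.3061, 0.3510)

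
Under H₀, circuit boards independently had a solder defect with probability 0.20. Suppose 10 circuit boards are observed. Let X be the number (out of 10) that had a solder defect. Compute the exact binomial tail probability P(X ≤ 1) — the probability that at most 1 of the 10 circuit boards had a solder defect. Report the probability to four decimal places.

X is binomial with n = 10 and p = 0.20.
P(X ≤ 1) = C(10,0)·0.20^0·0.80^10 + C(10,1)·0.20^1·0.80^9.
= 0.107374 + 0.268435 = 0.3758.

P = 0.3758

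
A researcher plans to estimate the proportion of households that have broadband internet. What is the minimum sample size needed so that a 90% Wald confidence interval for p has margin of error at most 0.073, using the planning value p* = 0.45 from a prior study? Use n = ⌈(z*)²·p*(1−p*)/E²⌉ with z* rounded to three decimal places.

The 90% critical value is z* = 1.645.
p*(1−p*) = 0.2475.
(z*)²·p*(1−p*)/E² = 2.706025·0.2475/0.005329 = 125.679.
Rounding up, n = 126.

n = 126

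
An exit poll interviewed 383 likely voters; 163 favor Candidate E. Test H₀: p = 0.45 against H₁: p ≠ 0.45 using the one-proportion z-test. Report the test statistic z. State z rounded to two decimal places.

Sample proportion p̂ = 163/383 = 0.42559.
SE₀ = √(0.45·0.55/383) = 0.025421.
z = (0.42559 − 0.45)/0.025421 = -0.02441/0.025421 = -0.96.

z = -0.96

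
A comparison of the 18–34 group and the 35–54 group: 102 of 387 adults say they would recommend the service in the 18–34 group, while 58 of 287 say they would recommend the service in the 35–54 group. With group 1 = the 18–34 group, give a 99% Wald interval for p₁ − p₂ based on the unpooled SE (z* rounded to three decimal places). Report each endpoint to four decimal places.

p̂₁ = 102/387 = 0.26357, p̂₂ = 58/287 = 0.20209; p̂₁ − p̂₂ = 0.06148.
Unpooled SE = √(p̂₁(1−p̂₁)/n₁ + p̂₂(1−p̂₂)/n₂) = √(0.000501548 + 0.000561847) = 0.032610.
The 99% critical value is z* = 2.576. Margin of error = 0.08400.
So the interval runs from -0.0225 to 0.1455.

(-0.0225, 0.1455)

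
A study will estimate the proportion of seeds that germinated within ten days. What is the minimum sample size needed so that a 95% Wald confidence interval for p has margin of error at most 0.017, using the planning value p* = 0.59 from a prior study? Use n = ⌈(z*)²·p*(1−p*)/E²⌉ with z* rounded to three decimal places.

n = 3216

z* = 1.960 at the 95% level.
p*(1−p*) = 0.2419.
Required n before rounding: 3.841600 × 0.2419 / 0.017² = 3215.512.
Rounding up, n = 3216.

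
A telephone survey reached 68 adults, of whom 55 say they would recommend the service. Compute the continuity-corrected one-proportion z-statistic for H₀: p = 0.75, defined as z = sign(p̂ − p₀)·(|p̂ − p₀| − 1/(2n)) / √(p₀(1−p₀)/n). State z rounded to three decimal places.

z = 0.980

Sample proportion p̂ = 55/68 = 0.80882. p̂ − p₀ = 0.058824.
Continuity correction 1/(2n) = 1/136 = 0.007353.
Corrected numerator: |0.058824| − 0.007353 = 0.051471.
SE₀ = √(0.75·0.25/68) = 0.052511.
z = +0.051471/0.052511 = 0.980.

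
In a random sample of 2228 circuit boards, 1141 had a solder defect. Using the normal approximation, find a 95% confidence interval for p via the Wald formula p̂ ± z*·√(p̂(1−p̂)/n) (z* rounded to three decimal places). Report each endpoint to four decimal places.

p̂ = 1141/2228 = 0.51212.
SE = √(p̂(1−p̂)/n) = √(0.249853/2228) = 0.010590.
For 95% confidence, z* = 1.960.
Margin of error: 1.960 × 0.010590 = 0.02076.
So the interval runs from 0.4914 to 0.5329.

(0.4914, 0.5329)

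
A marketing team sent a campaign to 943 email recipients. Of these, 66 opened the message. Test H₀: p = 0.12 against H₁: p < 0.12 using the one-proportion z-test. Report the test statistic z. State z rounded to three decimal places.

z = -4.726

p̂ = 66/943 = 0.06999.
Null standard error: √(0.12·0.88/943) = √0.000111983 = 0.010582.
z = (p̂ − p₀)/SE = (0.06999 − 0.12)/0.010582 = -4.726.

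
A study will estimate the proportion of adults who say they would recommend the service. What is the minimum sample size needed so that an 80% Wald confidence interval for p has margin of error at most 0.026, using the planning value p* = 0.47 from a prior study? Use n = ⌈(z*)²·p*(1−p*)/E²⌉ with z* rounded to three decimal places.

For 80% confidence, z* = 1.282.
p*(1−p*) = 0.47·0.53 = 0.2491.
Required n before rounding: 1.643524 × 0.2491 / 0.026² = 605.624.
Rounding up, n = 606.

n = 606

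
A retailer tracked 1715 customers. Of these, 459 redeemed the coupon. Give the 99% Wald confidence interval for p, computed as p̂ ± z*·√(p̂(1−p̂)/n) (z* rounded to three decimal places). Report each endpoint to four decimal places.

(0.2401, 0.2952)

The sample proportion is 459/1715 = 0.26764.
SE = √(p̂(1−p̂)/n) = √(0.196008/1715) = 0.010691.
z* = 2.576 at the 99% level.
Margin of error: 2.576 × 0.010691 = 0.02754.
CI: 0.26764 ± 0.02754 = (0.2401, 0.2952).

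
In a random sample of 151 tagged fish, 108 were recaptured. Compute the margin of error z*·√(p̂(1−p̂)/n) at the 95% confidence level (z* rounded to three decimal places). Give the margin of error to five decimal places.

p̂ = 108/151 = 0.71523.
Standard error of p̂: √(0.203675/151) = √0.001348843 = 0.036727.
The 95% critical value is z* = 1.960.
ME = 1.960·0.036727 = 0.07198.

ME = 0.07198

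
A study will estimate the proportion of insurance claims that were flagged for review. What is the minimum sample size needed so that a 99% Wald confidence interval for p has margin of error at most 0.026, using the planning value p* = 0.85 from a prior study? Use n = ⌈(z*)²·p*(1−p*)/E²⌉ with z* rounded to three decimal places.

n = 1252

The 99% critical value is z* = 2.576.
p*(1−p*) = 0.85·0.15 = 0.1275.
(z*)²·p*(1−p*)/E² = 6.635776·0.1275/0.000676 = 1251.570.
Rounding up, n = 1252.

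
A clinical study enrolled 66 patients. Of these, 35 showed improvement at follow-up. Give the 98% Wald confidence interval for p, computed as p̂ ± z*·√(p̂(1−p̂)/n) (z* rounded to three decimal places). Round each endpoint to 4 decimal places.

(0.3874, 0.6732)

Sample proportion p̂ = 35/66 = 0.53030.
Standard error of p̂: √(0.249082/66) = √0.003773966 = 0.061433.
z* = 2.326 at the 98% level.
Margin of error: 2.326 × 0.061433 = 0.14289.
Interval: 0.53030 ± 0.14289 → (0.3874, 0.6732).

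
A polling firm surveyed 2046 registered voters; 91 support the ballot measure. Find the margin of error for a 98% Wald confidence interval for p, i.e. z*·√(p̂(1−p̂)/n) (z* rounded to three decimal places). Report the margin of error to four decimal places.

ME = 0.0106

p̂ = 91/2046 = 0.04448.
Standard error of p̂: √(0.042499/2046) = √0.000020772 = 0.004558.
The 98% critical value is z* = 2.326.
ME = 2.326·0.004558 = 0.0106.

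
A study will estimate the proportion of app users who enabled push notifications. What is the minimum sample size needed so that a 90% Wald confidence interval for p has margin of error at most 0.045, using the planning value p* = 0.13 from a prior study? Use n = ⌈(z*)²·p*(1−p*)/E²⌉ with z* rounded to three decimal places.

n = 152

z* = 1.645 at the 90% level.
p*(1−p*) = 0.1131.
Required n before rounding: 2.706025 × 0.1131 / 0.045² = 151.137.
Rounding up, n = 152.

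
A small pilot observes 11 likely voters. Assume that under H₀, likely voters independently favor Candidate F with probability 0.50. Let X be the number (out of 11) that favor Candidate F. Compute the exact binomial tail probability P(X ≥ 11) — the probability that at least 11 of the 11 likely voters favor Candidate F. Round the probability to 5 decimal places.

P = 0.00049

X ~ Binomial(n=11, p=0.50).
P(X ≥ 11) = C(11,11)·0.50^11·0.50^0.
= 0.000488 = 0.00049.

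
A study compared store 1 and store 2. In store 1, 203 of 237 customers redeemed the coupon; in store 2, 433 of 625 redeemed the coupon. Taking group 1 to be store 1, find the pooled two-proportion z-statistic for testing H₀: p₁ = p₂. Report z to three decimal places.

p̂₁ = 203/237 = 0.85654, p̂₂ = 433/625 = 0.69280.
Pooled p̂ = (203+433)/(237+625) = 636/862 = 0.73782.
SE = √[p̂(1−p̂)(1/n₁+1/n₂)] = √[0.73782·0.26218·(1/237+1/625)] ≈ 0.033552.
z = 0.16374/0.033552 = 4.880.

z = 4.880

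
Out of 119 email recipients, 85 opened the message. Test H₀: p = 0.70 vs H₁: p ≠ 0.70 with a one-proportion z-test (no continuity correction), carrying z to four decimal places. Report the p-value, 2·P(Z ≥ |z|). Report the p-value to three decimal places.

Sample proportion p̂ = 85/119 = 0.71429.
SE₀ = √(0.70·0.30/119) = 0.042008.
z = (p̂ − p₀)/SE = (85/119 − 0.70)/0.042008 ≈ 0.3401.
p-value = 2·P(Z ≥ |z|) with z = 0.3401 → 0.734.

p-value = 0.734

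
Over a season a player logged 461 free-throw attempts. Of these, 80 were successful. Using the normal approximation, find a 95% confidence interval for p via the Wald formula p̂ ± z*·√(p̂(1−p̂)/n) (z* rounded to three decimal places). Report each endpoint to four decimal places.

p̂ = 80/461 = 0.17354.
SE(p̂) = √(0.17354·0.82646/461) = 0.017638.
z* = 1.960 at the 95% level.
Margin of error: 1.960 × 0.017638 = 0.03457.
So the interval runs from 0.1390 to 0.2081.

(0.1390, 0.2081)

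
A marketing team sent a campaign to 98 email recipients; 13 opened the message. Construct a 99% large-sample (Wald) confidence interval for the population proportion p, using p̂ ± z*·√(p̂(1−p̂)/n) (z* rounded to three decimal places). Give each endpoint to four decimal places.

Sample proportion p̂ = 13/98 = 0.13265.
SE(p̂) = √(0.13265·0.86735/98) = 0.034264.
For 99% confidence, z* = 2.576.
Margin of error: 2.576 × 0.034264 = 0.08826.
So the interval runs from 0.0444 to 0.2209.

(0.0444, 0.2209)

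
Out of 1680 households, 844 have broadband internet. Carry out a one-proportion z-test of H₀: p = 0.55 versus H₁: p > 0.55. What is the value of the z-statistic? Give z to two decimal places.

The sample proportion is 844/1680 = 0.50238.
Under H₀, SE = √(p₀(1−p₀)/n) = √(0.55·0.45/1680) = √0.000147321 = 0.012138.
z = (p̂ − p₀)/SE = (0.50238 − 0.55)/0.012138 = -3.92.

z = -3.92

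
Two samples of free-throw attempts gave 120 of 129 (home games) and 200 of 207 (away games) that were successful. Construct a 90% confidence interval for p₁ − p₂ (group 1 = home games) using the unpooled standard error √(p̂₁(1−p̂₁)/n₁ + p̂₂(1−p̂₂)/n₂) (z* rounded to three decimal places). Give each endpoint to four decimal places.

(-0.0782, 0.0063)

p̂₁ = 0.93023, p̂₂ = 0.96618, so the observed difference is -0.03595.
SE = √(0.000503100 + 0.000157840) = √0.000660940 = 0.025709.
z* = 1.645 at the 90% level. Margin = 1.645·0.025709 = 0.04229.
So the interval runs from -0.0782 to 0.0063.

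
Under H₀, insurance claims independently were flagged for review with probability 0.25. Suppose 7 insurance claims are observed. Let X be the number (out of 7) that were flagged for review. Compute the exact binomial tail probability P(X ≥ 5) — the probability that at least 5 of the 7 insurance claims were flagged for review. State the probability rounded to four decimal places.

X ~ Binomial(n=7, p=0.25).
P(X ≥ 5) = C(7,5)·0.25^5·0.75^2 + C(7,6)·0.25^6·0.75^1 + C(7,7)·0.25^7·0.75^0.
= 0.011536 + 0.001282 + 0.000061 = 0.0129.

P = 0.0129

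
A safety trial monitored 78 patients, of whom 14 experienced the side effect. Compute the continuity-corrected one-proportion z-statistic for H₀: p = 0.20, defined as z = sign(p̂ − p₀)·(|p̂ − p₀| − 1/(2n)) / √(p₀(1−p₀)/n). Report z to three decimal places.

The sample proportion is 14/78 = 0.17949. p̂ − p₀ = -0.020513.
1/(2n) = 0.006410.
Corrected numerator: |-0.020513| − 0.006410 = 0.014103.
Null standard error: √(0.20·0.80/78) = √0.002051282 = 0.045291.
z = −0.014103/0.045291 = -0.311.

z = -0.311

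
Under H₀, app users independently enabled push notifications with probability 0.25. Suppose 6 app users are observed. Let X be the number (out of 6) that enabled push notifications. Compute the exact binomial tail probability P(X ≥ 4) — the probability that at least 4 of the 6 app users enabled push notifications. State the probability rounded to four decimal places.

X ~ Binomial(n=6, p=0.25).
P(X ≥ 4) = C(6,4)·0.25^4·0.75^2 + C(6,5)·0.25^5·0.75^1 + C(6,6)·0.25^6·0.75^0.
= 0.032959 + 0.004395 + 0.000244 = 0.0376.

P = 0.0376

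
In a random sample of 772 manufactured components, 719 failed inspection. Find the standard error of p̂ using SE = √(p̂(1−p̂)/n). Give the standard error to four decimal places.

SE = 0.0091

With x = 719 successes in n = 772, p̂ = 0.93135.
p̂(1−p̂) = 0.063937.
SE = √(0.063937/772) = 0.0091.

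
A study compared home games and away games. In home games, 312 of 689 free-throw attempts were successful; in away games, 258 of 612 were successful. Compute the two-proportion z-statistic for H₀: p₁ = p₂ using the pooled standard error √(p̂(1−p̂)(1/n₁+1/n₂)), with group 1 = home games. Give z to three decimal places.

z = 1.134

Sample proportions: p̂₁ = 312/689 = 0.45283 and p̂₂ = 258/612 = 0.42157.
Pooling: p̂ = 570/1301 = 0.43812.
SE = √[p̂(1−p̂)(1/n₁+1/n₂)] = √[0.43812·0.56188·(1/689+1/612)] ≈ 0.027560.
z = (p̂₁ − p̂₂)/SE = (0.45283 − 0.42157)/0.027560 = 0.03126/0.027560 = 1.134.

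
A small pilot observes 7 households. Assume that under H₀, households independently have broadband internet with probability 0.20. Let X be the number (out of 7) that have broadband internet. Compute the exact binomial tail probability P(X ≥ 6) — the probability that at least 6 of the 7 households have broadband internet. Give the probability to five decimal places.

P = 0.00037

X is binomial with n = 7 and p = 0.20.
P(X ≥ 6) = C(7,6)·0.20^6·0.80^1 + C(7,7)·0.20^7·0.80^0.
= 0.000358 + 0.000013 = 0.00037.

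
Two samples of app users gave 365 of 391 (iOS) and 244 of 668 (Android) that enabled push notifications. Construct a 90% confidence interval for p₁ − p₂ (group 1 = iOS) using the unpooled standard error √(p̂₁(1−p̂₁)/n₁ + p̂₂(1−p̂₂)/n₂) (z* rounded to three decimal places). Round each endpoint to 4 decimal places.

p̂₁ = 365/391 = 0.93350, p̂₂ = 244/668 = 0.36527; p̂₁ − p̂₂ = 0.56823.
SE = √(0.000158758 + 0.000347077) = √0.000505835 = 0.022491.
z* = 1.645 at the 90% level. Margin of error = 0.03700.
CI: 0.56823 ± 0.03700 = (0.5312, 0.6052).

(0.5312, 0.6052)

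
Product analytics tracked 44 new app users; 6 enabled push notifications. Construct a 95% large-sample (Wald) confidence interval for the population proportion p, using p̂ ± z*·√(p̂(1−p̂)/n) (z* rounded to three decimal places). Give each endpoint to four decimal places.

(0.0350, 0.2378)

p̂ = 6/44 = 0.13636.
SE(p̂) = √(0.13636·0.86364/44) = 0.051735.
The 95% critical value is z* = 1.960.
Margin = 1.960·0.051735 = 0.10140.
So the interval runs from 0.0350 to 0.2378.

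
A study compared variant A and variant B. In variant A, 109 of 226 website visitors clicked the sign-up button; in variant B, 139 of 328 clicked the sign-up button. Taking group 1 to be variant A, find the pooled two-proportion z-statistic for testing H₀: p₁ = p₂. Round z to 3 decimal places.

p̂₁ = 109/226 = 0.48230, p̂₂ = 139/328 = 0.42378.
Pooled p̂ = (109+139)/(226+328) = 248/554 = 0.44765.
SE = √[p̂(1−p̂)(1/n₁+1/n₂)] = √[0.44765·0.55235·(1/226+1/328)] ≈ 0.042987.
z = 0.05852/0.042987 = 1.361.

z = 1.361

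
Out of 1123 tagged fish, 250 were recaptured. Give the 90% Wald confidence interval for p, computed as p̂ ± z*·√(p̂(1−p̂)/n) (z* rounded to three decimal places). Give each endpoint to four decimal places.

Sample proportion p̂ = 250/1123 = 0.22262.
SE = √(p̂(1−p̂)/n) = √(0.173059/1123) = 0.012414.
For 90% confidence, z* = 1.645.
Margin = 1.645·0.012414 = 0.02042.
CI: 0.22262 ± 0.02042 = (0.2022, 0.2430).

(0.2022, 0.2430)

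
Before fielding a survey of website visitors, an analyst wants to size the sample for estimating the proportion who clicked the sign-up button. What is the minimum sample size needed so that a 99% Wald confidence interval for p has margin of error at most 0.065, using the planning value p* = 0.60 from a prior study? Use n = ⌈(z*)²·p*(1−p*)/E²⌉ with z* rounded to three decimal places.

n = 377

For 99% confidence, z* = 2.576.
p*(1−p*) = 0.2400.
(z*)²·p*(1−p*)/E² = 6.635776·0.2400/0.004225 = 376.943.
⌈376.943⌉ = 377.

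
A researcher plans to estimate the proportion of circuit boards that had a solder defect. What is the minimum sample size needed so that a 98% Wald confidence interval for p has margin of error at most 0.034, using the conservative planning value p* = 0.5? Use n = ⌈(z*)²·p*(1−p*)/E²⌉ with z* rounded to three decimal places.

The 98% critical value is z* = 2.326.
p*(1−p*) = 0.50·0.50 = 0.2500.
(z*)²·p*(1−p*)/E² = 5.410276·0.2500/0.001156 = 1170.042.
⌈1170.042⌉ = 1171.

n = 1171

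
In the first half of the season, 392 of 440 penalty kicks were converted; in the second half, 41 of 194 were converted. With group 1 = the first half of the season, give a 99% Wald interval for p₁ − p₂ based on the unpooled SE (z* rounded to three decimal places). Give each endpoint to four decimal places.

p̂₁ = 0.89091, p̂₂ = 0.21134, so the observed difference is 0.67957.
Unpooled SE = √(p̂₁(1−p̂₁)/n₁ + p̂₂(1−p̂₂)/n₂) = √(0.000220887 + 0.000859152) = 0.032864.
For 99% confidence, z* = 2.576. Margin = 2.576·0.032864 = 0.08466.
Interval: 0.67957 ± 0.08466 → (0.5949, 0.7642).

(0.5949, 0.7642)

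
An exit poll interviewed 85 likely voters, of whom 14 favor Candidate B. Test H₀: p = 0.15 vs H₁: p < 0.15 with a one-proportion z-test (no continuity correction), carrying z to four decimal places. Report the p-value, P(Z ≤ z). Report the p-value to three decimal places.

p-value = 0.648

p̂ = 14/85 = 0.16471.
Under H₀, SE = √(p₀(1−p₀)/n) = √(0.15·0.85/85) = √0.001500000 = 0.038730.
z = (p̂ − p₀)/SE = (14/85 − 0.15)/0.038730 ≈ 0.3797.
From the standard normal, P(Z ≤ z) = 0.648.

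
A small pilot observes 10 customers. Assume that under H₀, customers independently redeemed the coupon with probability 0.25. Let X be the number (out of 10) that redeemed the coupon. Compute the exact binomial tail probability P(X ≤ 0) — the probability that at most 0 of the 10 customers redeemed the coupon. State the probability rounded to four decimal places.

X is binomial with n = 10 and p = 0.25.
P(X ≤ 0) = C(10,0)·0.25^0·0.75^10.
= 0.056314 = 0.0563.

P = 0.0563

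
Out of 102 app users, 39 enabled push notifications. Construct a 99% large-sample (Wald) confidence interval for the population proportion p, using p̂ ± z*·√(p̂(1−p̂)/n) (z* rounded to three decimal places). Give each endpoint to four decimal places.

The sample proportion is 39/102 = 0.38235.
Standard error of p̂: √(0.236159/102) = √0.002315286 = 0.048117.
The 99% critical value is z* = 2.576.
Margin = 2.576·0.048117 = 0.12395.
CI: 0.38235 ± 0.12395 = (0.2584, 0.5063).

(0.2584, 0.5063)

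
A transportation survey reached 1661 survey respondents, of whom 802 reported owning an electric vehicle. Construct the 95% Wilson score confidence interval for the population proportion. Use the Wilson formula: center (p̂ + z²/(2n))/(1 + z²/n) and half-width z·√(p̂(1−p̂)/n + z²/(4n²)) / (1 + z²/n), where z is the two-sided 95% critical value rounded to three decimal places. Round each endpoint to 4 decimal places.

Here p̂ = 802/1661 = 0.48284 and z = 1.960 (z² = 3.841600).
Denominator 1 + z²/n = 1 + 3.841600/1661 = 1.002313.
Adjusted center: (0.48284 + z²/(2n))/1.002313 = 0.48288.
Radicand: p̂(1−p̂)/n + z²/(4n²) = 0.000150334 + 0.000000348 = 0.000150682.
Half-width = 1.960·√0.000150682/1.002313 = 0.02400.
So the interval runs from 0.4589 to 0.5069.

(0.4589, 0.5069)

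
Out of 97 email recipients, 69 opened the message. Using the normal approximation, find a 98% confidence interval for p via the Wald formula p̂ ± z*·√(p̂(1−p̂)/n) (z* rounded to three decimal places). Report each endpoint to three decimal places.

(0.604, 0.818)

With x = 69 successes in n = 97, p̂ = 0.71134.
SE(p̂) = √(0.71134·0.28866/97) = 0.046009.
z* = 2.326 at the 98% level.
Margin = 2.326·0.046009 = 0.10702.
Interval: 0.71134 ± 0.10702 → (0.604, 0.818).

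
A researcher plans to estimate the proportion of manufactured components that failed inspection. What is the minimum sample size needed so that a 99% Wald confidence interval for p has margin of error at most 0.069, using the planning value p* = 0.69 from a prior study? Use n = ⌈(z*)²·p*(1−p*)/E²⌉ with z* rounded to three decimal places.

For 99% confidence, z* = 2.576.
p*(1−p*) = 0.69·0.31 = 0.2139.
Required n before rounding: 6.635776 × 0.2139 / 0.069² = 298.129.
Rounding up, n = 299.

n = 299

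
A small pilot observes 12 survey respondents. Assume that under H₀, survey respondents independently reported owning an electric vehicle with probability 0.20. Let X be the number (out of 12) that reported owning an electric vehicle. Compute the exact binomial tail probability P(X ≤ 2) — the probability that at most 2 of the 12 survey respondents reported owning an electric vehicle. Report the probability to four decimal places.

P = 0.5583

X ~ Binomial(n=12, p=0.20).
P(X ≤ 2) = C(12,0)·0.20^0·0.80^12 + C(12,1)·0.20^1·0.80^11 + C(12,2)·0.20^2·0.80^10.
= 0.068719 + 0.206158 + 0.283468 = 0.5583.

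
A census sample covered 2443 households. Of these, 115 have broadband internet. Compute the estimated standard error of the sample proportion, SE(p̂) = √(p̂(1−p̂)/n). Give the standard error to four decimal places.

The sample proportion is 115/2443 = 0.04707.
p̂(1−p̂) = 0.044854.
Dividing by n and taking the root: √0.000018360 = 0.0043.

SE = 0.0043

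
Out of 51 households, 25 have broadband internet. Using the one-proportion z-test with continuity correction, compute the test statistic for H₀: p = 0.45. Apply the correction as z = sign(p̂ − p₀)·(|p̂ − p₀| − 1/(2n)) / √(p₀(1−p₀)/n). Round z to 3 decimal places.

z = 0.436

p̂ = 25/51 = 0.49020. p̂ − p₀ = 0.040196.
1/(2n) = 0.009804.
Corrected numerator: |0.040196| − 0.009804 = 0.030392.
SE₀ = √(0.45·0.55/51) = 0.069663.
z = +0.030392/0.069663 = 0.436.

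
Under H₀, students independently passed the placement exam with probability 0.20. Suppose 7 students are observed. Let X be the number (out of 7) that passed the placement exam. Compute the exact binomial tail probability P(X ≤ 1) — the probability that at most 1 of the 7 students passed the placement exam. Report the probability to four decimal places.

X is binomial with n = 7 and p = 0.20.
P(X ≤ 1) = C(7,0)·0.20^0·0.80^7 + C(7,1)·0.20^1·0.80^6.
= 0.209715 + 0.367002 = 0.5767.

P = 0.5767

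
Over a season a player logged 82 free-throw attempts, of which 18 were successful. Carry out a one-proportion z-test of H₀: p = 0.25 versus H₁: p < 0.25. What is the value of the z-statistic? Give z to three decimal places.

z = -0.638

With x = 18 successes in n = 82, p̂ = 0.21951.
Null standard error: √(0.25·0.75/82) = √0.002286585 = 0.047818.
Test statistic: z = -0.03049/0.047818 = -0.638.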